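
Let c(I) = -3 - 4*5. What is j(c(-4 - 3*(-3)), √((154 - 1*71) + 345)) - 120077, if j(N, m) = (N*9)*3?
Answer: -120698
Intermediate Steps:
c(I) = -23 (c(I) = -3 - 20 = -23)
j(N, m) = 27*N (j(N, m) = (9*N)*3 = 27*N)
j(c(-4 - 3*(-3)), √((154 - 1*71) + 345)) - 120077 = 27*(-23) - 120077 = -621 - 120077 = -120698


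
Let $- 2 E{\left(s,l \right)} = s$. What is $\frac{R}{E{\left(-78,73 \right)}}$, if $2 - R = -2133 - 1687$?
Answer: $98$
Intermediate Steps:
$R = 3822$ ($R = 2 - \left(-2133 - 1687\right) = 2 - -3820 = 2 + 3820 = 3822$)
$E{\left(s,l \right)} = - \frac{s}{2}$
$\frac{R}{E{\left(-78,73 \right)}} = \frac{3822}{\left(- \frac{1}{2}\right) \left(-78\right)} = \frac{3822}{39} = 3822 \cdot \frac{1}{39} = 98$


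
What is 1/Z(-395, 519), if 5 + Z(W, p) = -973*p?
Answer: -1/504992 ≈ -1.9802e-6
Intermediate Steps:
Z(W, p) = -5 - 973*p
1/Z(-395, 519) = 1/(-5 - 973*519) = 1/(-5 - 504987) = 1/(-504992) = -1/504992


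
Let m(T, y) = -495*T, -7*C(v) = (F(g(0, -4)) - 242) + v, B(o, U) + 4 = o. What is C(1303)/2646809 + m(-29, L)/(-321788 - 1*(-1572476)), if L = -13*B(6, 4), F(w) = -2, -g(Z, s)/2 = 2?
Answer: 88213374591/7724108594048 ≈ 0.011421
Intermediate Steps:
B(o, U) = -4 + o
g(Z, s) = -4 (g(Z, s) = -2*2 = -4)
L = -26 (L = -13*(-4 + 6) = -13*2 = -26)
C(v) = 244/7 - v/7 (C(v) = -((-2 - 242) + v)/7 = -(-244 + v)/7 = 244/7 - v/7)
C(1303)/2646809 + m(-29, L)/(-321788 - 1*(-1572476)) = (244/7 - ⅐*1303)/2646809 + (-495*(-29))/(-321788 - 1*(-1572476)) = (244/7 - 1303/7)*(1/2646809) + 14355/(-321788 + 1572476) = -1059/7*1/2646809 + 14355/1250688 = -1059/18527663 + 14355*(1/1250688) = -1059/18527663 + 4785/416896 = 88213374591/7724108594048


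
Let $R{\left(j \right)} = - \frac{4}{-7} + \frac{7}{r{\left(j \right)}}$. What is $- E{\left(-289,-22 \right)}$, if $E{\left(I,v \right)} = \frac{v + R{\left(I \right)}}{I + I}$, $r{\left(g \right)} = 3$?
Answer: $- \frac{401}{12138} \approx -0.033037$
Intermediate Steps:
$R{\left(j \right)} = \frac{61}{21}$ ($R{\left(j \right)} = - \frac{4}{-7} + \frac{7}{3} = \left(-4\right) \left(- \frac{1}{7}\right) + 7 \cdot \frac{1}{3} = \frac{4}{7} + \frac{7}{3} = \frac{61}{21}$)
$E{\left(I,v \right)} = \frac{\frac{61}{21} + v}{2 I}$ ($E{\left(I,v \right)} = \frac{v + \frac{61}{21}}{I + I} = \frac{\frac{61}{21} + v}{2 I}$)
$- E{\left(-289,-22 \right)} = - \frac{61 + 21 \left(-22\right)}{42 \left(-289\right)} = - \frac{\left(-1\right) \left(61 - 462\right)}{42 \cdot 289} = - \frac{\left(-1\right) \left(-401\right)}{42 \cdot 289} = \left(-1\right) \frac{401}{12138} = - \frac{401}{12138}$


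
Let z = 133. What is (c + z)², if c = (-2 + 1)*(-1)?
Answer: 17956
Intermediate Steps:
c = 1 (c = -1*(-1) = 1)
(c + z)² = (1 + 133)² = 134² = 17956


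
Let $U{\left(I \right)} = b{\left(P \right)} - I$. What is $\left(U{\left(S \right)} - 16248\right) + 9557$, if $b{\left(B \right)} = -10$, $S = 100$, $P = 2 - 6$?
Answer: $-6801$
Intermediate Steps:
$P = -4$ ($P = 2 - 6 = -4$)
$U{\left(I \right)} = -10 - I$
$\left(U{\left(S \right)} - 16248\right) + 9557 = \left(\left(-10 - 100\right) - 16248\right) + 9557 = \left(-110 - 16248\right) + 9557 = -16358 + 9557 = -6801$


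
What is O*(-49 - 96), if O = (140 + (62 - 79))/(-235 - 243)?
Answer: 17835/478 ≈ 37.312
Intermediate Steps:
O = -123/478 (O = (140 - 17)/(-478) = 123*(-1/478) = -123/478 ≈ -0.25732)
O*(-49 - 96) = -123*(-49 - 96)/478 = -123/478*(-145) = 17835/478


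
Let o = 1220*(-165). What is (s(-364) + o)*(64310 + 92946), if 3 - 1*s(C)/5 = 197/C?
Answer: -2880409206070/91 ≈ -3.1653e+10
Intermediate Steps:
o = -201300
s(C) = 15 - 985/C
(s(-364) + o)*(64310 + 92946) = ((15 - 985/(-364)) - 201300)*(64310 + 92946) = ((15 - 985*(-1/364)) - 201300)*157256 = ((15 + 985/364) - 201300)*157256 = (6445/364 - 201300)*157256 = -73266755/364*157256 = -2880409206070/91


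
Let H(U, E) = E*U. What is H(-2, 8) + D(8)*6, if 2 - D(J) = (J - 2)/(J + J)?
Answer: -25/4 ≈ -6.2500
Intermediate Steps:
D(J) = 2 - (-2 + J)/(2*J) (D(J) = 2 - (J - 2)/(J + J) = 2 - (-2 + J)/(2*J))
H(-2, 8) + D(8)*6 = 8*(-2) + (3/2 + 1/8)*6 = -16 + (3/2 + ⅛)*6 = -16 + (13/8)*6 = -16 + 39/4 = -25/4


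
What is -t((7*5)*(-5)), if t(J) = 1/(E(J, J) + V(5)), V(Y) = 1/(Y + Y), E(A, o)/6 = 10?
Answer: -10/601 ≈ -0.016639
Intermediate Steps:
E(A, o) = 60 (E(A, o) = 6*10 = 60)
V(Y) = 1/(2*Y)
t(J) = 10/601 (t(J) = 1/(60 + (1/2)/5) = 1/(60 + (1/2)*(1/5)) = 1/(60 + 1/10) = 1/(601/10) = 10/601)
-t((7*5)*(-5)) = -1*10/601 = -10/601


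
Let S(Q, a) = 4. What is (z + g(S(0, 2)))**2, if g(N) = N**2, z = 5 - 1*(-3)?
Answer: 576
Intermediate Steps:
z = 8 (z = 5 + 3 = 8)
(z + g(S(0, 2)))**2 = (8 + 4**2)**2 = (8 + 16)**2 = 24**2 = 576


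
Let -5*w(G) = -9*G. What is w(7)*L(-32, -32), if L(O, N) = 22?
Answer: 1386/5 ≈ 277.20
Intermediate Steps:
w(G) = 9*G/5 (w(G) = -(-9)*G/5 = 9*G/5)
w(7)*L(-32, -32) = ((9/5)*7)*22 = (63/5)*22 = 1386/5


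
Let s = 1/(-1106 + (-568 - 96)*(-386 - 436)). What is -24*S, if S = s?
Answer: -12/272351 ≈ -4.4061e-5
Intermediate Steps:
s = 1/544702 (s = 1/(-1106 - 664*(-822)) = 1/(-1106 + 545808) = 1/544702 ≈ 1.8359e-6)
S = 1/544702 ≈ 1.8359e-6
-24*S = -24*1/544702 = -12/272351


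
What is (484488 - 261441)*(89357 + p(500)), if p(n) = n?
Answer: 20042334279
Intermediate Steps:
(484488 - 261441)*(89357 + p(500)) = (484488 - 261441)*(89357 + 500) = 223047*89857 = 20042334279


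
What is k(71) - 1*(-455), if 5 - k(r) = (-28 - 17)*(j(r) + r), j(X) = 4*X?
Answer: 16435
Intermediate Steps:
k(r) = 5 + 225*r (k(r) = 5 - (-28 - 17)*(4*r + r) = 5 - (-45)*5*r = 5 - (-225)*r = 5 + 225*r)
k(71) - 1*(-455) = (5 + 225*71) - 1*(-455) = (5 + 15975) + 455 = 15980 + 455 = 16435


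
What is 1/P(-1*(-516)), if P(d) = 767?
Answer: 1/767 ≈ 0.0013038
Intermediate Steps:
1/P(-1*(-516)) = 1/767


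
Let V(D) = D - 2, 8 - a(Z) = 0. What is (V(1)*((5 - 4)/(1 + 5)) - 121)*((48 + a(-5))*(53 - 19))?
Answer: -692104/3 ≈ -2.3070e+5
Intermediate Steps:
a(Z) = 8 (a(Z) = 8 - 1*0 = 8 + 0 = 8)
V(D) = -2 + D
(V(1)*((5 - 4)/(1 + 5)) - 121)*((48 + a(-5))*(53 - 19)) = ((-2 + 1)*((5 - 4)/(1 + 5)) - 121)*((48 + 8)*(53 - 19)) = (-1/6 - 121)*(56*34) = (-1/6 - 121)*1904 = (-1*⅙ - 121)*1904 = (-⅙ - 121)*1904 = -727/6*1904 = -692104/3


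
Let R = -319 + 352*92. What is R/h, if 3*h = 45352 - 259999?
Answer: -32065/71549 ≈ -0.44815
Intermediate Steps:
h = -71549 (h = (45352 - 259999)/3 = (⅓)*(-214647) = -71549)
R = 32065 (R = -319 + 32384 = 32065)
R/h = 32065/(-71549) = 32065*(-1/71549) = -32065/71549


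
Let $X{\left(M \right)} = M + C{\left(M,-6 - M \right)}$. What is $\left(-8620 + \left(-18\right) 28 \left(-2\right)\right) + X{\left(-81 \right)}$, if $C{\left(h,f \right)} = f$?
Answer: $-7618$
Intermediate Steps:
$X{\left(M \right)} = -6$ ($X{\left(M \right)} = M - \left(6 + M\right) = -6$)
$\left(-8620 + \left(-18\right) 28 \left(-2\right)\right) + X{\left(-81 \right)} = \left(-8620 + \left(-18\right) 28 \left(-2\right)\right) - 6 = \left(-8620 - -1008\right) - 6 = \left(-8620 + 1008\right) - 6 = -7612 - 6 = -7618$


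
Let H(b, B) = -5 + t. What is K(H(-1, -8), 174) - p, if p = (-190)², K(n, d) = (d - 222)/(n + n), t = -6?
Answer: -397076/11 ≈ -36098.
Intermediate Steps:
H(b, B) = -11 (H(b, B) = -5 - 6 = -11)
K(n, d) = (-222 + d)/(2*n) (K(n, d) = (-222 + d)/((2*n)) = (-222 + d)*(1/(2*n)) = (-222 + d)/(2*n))
p = 36100
K(H(-1, -8), 174) - p = (½)*(-222 + 174)/(-11) - 1*36100 = (½)*(-1/11)*(-48) - 36100 = 24/11 - 36100 = -397076/11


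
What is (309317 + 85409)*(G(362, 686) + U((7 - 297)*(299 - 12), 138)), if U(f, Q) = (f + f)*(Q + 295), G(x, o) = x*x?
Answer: -28399010478736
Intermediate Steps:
G(x, o) = x²
U(f, Q) = 2*f*(295 + Q) (U(f, Q) = (2*f)*(295 + Q) = 2*f*(295 + Q))
(309317 + 85409)*(G(362, 686) + U((7 - 297)*(299 - 12), 138)) = (309317 + 85409)*(362² + 2*((7 - 297)*(299 - 12))*(295 + 138)) = 394726*(131044 + 2*(-290*287)*433) = 394726*(131044 + 2*(-83230)*433) = 394726*(131044 - 72077180) = 394726*(-71946136) = -28399010478736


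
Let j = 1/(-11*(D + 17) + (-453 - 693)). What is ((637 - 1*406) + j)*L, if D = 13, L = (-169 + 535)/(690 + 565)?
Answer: 4159651/61746 ≈ 67.367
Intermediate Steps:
L = 366/1255 ≈ 0.29163
j = -1/1476 (j = 1/(-11*(13 + 17) + (-453 - 693)) = 1/(-11*30 - 1146) = 1/(-330 - 1146) = 1/(-1476) = -1/1476 ≈ -0.00067751)
((637 - 1*406) + j)*L = ((637 - 1*406) - 1/1476)*(366/1255) = ((637 - 406) - 1/1476)*(366/1255) = (231 - 1/1476)*(366/1255) = (340955/1476)*(366/1255) = 4159651/61746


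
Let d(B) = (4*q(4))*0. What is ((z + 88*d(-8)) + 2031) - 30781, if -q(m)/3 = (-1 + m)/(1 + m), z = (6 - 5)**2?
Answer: -28749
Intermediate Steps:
z = 1 (z = 1**2 = 1)
q(m) = -3*(-1 + m)/(1 + m)
d(B) = 0 (d(B) = (4*(3*(1 - 1*4)/(1 + 4)))*0 = (4*(3*(1 - 4)/5))*0 = (4*(3*(1/5)*(-3)))*0 = (4*(-9/5))*0 = -36/5*0 = 0)
((z + 88*d(-8)) + 2031) - 30781 = ((1 + 88*0) + 2031) - 30781 = ((1 + 0) + 2031) - 30781 = (1 + 2031) - 30781 = 2032 - 30781 = -28749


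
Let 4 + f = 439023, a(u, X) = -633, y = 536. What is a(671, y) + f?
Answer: 438386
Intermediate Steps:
f = 439019 (f = -4 + 439023 = 439019)
a(671, y) + f = -633 + 439019 = 438386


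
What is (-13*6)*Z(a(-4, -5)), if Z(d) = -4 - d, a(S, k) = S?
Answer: 0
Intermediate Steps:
(-13*6)*Z(a(-4, -5)) = (-13*6)*(-4 - 1*(-4)) = -78*(-4 + 4) = -78*0 = 0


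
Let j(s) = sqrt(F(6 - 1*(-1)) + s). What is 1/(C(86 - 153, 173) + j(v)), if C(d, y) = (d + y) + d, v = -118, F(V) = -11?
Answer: 13/550 - I*sqrt(129)/1650 ≈ 0.023636 - 0.0068835*I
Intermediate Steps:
C(d, y) = y + 2*d
j(s) = sqrt(-11 + s)
1/(C(86 - 153, 173) + j(v)) = 1/((173 + 2*(86 - 153)) + sqrt(-11 - 118)) = 1/((173 + 2*(-67)) + sqrt(-129)) = 1/((173 - 134) + I*sqrt(129)) = 1/(39 + I*sqrt(129))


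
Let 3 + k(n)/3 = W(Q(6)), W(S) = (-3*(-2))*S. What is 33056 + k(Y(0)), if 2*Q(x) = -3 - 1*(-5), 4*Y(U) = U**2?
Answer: 33065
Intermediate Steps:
Y(U) = U**2/4
Q(x) = 1 (Q(x) = (-3 - 1*(-5))/2 = (-3 + 5)/2 = (1/2)*2 = 1)
W(S) = 6*S
k(n) = 9 (k(n) = -9 + 3*(6*1) = -9 + 3*6 = -9 + 18 = 9)
33056 + k(Y(0)) = 33056 + 9 = 33065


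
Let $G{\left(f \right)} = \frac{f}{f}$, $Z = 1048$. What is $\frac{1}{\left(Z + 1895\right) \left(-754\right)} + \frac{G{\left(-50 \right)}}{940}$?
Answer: $\frac{1109041}{1042940340} \approx 0.0010634$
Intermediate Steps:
$G{\left(f \right)} = 1$
$\frac{1}{\left(Z + 1895\right) \left(-754\right)} + \frac{G{\left(-50 \right)}}{940} = \frac{1}{\left(1048 + 1895\right) \left(-754\right)} + 1 \cdot \frac{1}{940} = \frac{1}{2943} \left(- \frac{1}{754}\right) + 1 \cdot \frac{1}{940} = \frac{1}{2943} \left(- \frac{1}{754}\right) + \frac{1}{940} = - \frac{1}{2219022} + \frac{1}{940} = \frac{1109041}{1042940340}$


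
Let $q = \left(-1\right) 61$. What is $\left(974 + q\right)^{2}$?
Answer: $833569$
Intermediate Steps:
$q = -61$
$\left(974 + q\right)^{2} = \left(974 - 61\right)^{2} = 913^{2} = 833569$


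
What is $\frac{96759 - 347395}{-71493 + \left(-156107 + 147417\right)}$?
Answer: $\frac{250636}{80183} \approx 3.1258$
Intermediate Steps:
$\frac{96759 - 347395}{-71493 + \left(-156107 + 147417\right)} = - \frac{250636}{-71493 - 8690} = - \frac{250636}{-80183} = \left(-250636\right) \left(- \frac{1}{80183}\right) = \frac{250636}{80183}$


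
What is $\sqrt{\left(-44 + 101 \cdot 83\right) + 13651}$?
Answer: $\sqrt{21990} \approx 148.29$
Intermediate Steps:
$\sqrt{\left(-44 + 101 \cdot 83\right) + 13651} = \sqrt{\left(-44 + 8383\right) + 13651} = \sqrt{8339 + 13651} = \sqrt{21990}$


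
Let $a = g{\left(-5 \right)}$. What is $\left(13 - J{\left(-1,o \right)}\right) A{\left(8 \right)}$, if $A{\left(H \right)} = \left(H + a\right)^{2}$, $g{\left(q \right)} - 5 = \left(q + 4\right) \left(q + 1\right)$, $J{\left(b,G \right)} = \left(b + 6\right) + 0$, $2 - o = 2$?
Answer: $2312$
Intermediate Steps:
$o = 0$ ($o = 2 - 2 = 0$)
$J{\left(b,G \right)} = 6 + b$ ($J{\left(b,G \right)} = \left(6 + b\right) + 0 = 6 + b$)
$g{\left(q \right)} = 5 + \left(1 + q\right) \left(4 + q\right)$ ($g{\left(q \right)} = 5 + \left(q + 4\right) \left(q + 1\right) = 5 + \left(4 + q\right) \left(1 + q\right) = 5 + \left(1 + q\right) \left(4 + q\right)$)
$a = 9$ ($a = 9 + \left(-5\right)^{2} + 5 \left(-5\right) = 9 + 25 - 25 = 9$)
$A{\left(H \right)} = \left(9 + H\right)^{2}$ ($A{\left(H \right)} = \left(H + 9\right)^{2} = \left(9 + H\right)^{2}$)
$\left(13 - J{\left(-1,o \right)}\right) A{\left(8 \right)} = \left(13 - \left(6 - 1\right)\right) \left(9 + 8\right)^{2} = \left(13 - 5\right) 17^{2} = \left(13 - 5\right) 289 = 8 \cdot 289 = 2312$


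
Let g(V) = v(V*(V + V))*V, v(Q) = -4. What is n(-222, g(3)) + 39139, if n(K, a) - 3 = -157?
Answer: 38985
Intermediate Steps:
g(V) = -4*V
n(K, a) = -154 (n(K, a) = 3 - 157 = -154)
n(-222, g(3)) + 39139 = -154 + 39139 = 38985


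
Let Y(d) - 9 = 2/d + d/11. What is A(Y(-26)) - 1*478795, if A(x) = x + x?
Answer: -68465809/143 ≈ -4.7878e+5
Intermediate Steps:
Y(d) = 9 + 2/d + d/11 (Y(d) = 9 + (2/d + d/11) = 9 + 2/d + d/11)
A(x) = 2*x
A(Y(-26)) - 1*478795 = 2*(9 + 2/(-26) + (1/11)*(-26)) - 1*478795 = 2*(9 + 2*(-1/26) - 26/11) - 478795 = 2*(9 - 1/13 - 26/11) - 478795 = 2*(938/143) - 478795 = 1876/143 - 478795 = -68465809/143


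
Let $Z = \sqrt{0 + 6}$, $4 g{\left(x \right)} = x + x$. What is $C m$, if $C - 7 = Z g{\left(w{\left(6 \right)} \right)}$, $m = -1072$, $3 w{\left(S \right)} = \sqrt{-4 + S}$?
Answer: $-7504 - \frac{1072 \sqrt{3}}{3} \approx -8122.9$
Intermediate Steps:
$w{\left(S \right)} = \frac{\sqrt{-4 + S}}{3}$
$g{\left(x \right)} = \frac{x}{2}$ ($g{\left(x \right)} = \frac{x + x}{4} = \frac{2 x}{4} = \frac{x}{2}$)
$Z = \sqrt{6} \approx 2.4495$
$C = 7 + \frac{\sqrt{3}}{3}$ ($C = 7 + \sqrt{6} \frac{\frac{1}{3} \sqrt{-4 + 6}}{2} = 7 + \sqrt{6} \frac{\frac{1}{3} \sqrt{2}}{2} = 7 + \sqrt{6} \frac{\sqrt{2}}{6} = 7 + \frac{\sqrt{3}}{3} \approx 7.5773$)
$C m = \left(7 + \frac{\sqrt{3}}{3}\right) \left(-1072\right) = -7504 - \frac{1072 \sqrt{3}}{3}$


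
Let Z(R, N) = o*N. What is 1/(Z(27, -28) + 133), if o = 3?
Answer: 1/49 ≈ 0.020408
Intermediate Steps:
Z(R, N) = 3*N
1/(Z(27, -28) + 133) = 1/(3*(-28) + 133) = 1/(-84 + 133) = 1/49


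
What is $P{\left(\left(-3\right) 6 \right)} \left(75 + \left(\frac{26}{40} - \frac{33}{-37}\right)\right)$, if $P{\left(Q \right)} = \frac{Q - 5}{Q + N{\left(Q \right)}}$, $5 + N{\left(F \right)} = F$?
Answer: $\frac{1302743}{30340} \approx 42.938$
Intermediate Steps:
$N{\left(F \right)} = -5 + F$
$P{\left(Q \right)} = \frac{-5 + Q}{-5 + 2 Q}$ ($P{\left(Q \right)} = \frac{Q - 5}{Q + \left(-5 + Q\right)} = \frac{-5 + Q}{-5 + 2 Q}$)
$P{\left(\left(-3\right) 6 \right)} \left(75 + \left(\frac{26}{40} - \frac{33}{-37}\right)\right) = \frac{-5 - 18}{-5 + 2 \left(\left(-3\right) 6\right)} \left(75 + \left(\frac{26}{40} - \frac{33}{-37}\right)\right) = \frac{-5 - 18}{-5 + 2 \left(-18\right)} \left(75 + \left(26 \cdot \frac{1}{40} - - \frac{33}{37}\right)\right) = \frac{1}{-5 - 36} \left(-23\right) \left(75 + \left(\frac{13}{20} + \frac{33}{37}\right)\right) = \frac{1}{-41} \left(-23\right) \left(75 + \frac{1141}{740}\right) = \left(- \frac{1}{41}\right) \left(-23\right) \frac{56641}{740} = \frac{23}{41} \cdot \frac{56641}{740} = \frac{1302743}{30340}$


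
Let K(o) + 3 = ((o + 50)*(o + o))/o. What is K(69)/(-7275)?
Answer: -47/1455 ≈ -0.032302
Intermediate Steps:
K(o) = 97 + 2*o (K(o) = -3 + ((o + 50)*(o + o))/o = -3 + ((50 + o)*(2*o))/o = -3 + (2*o*(50 + o))/o = -3 + (100 + 2*o) = 97 + 2*o)
K(69)/(-7275) = (97 + 2*69)/(-7275) = (97 + 138)*(-1/7275) = 235*(-1/7275) = -47/1455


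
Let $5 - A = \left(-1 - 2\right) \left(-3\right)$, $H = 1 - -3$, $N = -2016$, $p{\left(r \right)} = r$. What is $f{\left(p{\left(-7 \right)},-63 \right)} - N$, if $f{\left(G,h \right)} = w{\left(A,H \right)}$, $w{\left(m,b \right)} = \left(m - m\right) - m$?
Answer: $2020$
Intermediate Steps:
$H = 4$ ($H = 1 + 3 = 4$)
$A = -4$ ($A = 5 - \left(-1 - 2\right) \left(-3\right) = 5 - \left(-3\right) \left(-3\right) = 5 - 9 = -4$)
$w{\left(m,b \right)} = - m$ ($w{\left(m,b \right)} = 0 - m = - m$)
$f{\left(G,h \right)} = 4$ ($f{\left(G,h \right)} = \left(-1\right) \left(-4\right) = 4$)
$f{\left(p{\left(-7 \right)},-63 \right)} - N = 4 - -2016 = 4 + 2016 = 2020$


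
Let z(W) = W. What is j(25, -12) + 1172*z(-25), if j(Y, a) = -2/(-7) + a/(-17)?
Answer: -3486582/119 ≈ -29299.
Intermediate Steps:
j(Y, a) = 2/7 - a/17 (j(Y, a) = -2*(-⅐) + a*(-1/17) = 2/7 - a/17)
j(25, -12) + 1172*z(-25) = (2/7 - 1/17*(-12)) + 1172*(-25) = (2/7 + 12/17) - 29300 = 118/119 - 29300 = -3486582/119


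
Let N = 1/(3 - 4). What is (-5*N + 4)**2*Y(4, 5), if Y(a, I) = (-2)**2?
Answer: 324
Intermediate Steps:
N = -1 (N = 1/(-1) = -1)
Y(a, I) = 4
(-5*N + 4)**2*Y(4, 5) = (-5*(-1) + 4)**2*4 = (5 + 4)**2*4 = 9**2*4 = 81*4 = 324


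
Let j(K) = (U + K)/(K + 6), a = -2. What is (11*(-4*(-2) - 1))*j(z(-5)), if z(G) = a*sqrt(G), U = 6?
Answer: 77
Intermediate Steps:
z(G) = -2*sqrt(G)
j(K) = 1 (j(K) = (6 + K)/(K + 6) = (6 + K)/(6 + K) = 1)
(11*(-4*(-2) - 1))*j(z(-5)) = (11*(-4*(-2) - 1))*1 = (11*(8 - 1))*1 = (11*7)*1 = 77*1 = 77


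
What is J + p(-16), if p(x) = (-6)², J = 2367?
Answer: 2403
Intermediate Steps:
p(x) = 36
J + p(-16) = 2367 + 36 = 2403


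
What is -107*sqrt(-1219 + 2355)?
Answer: -428*sqrt(71) ≈ -3606.4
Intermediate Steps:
-107*sqrt(-1219 + 2355) = -428*sqrt(71)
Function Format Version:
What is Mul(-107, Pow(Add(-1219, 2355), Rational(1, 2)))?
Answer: Mul(-428, Pow(71, Rational(1, 2))) ≈ -3606.4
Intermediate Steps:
Mul(-107, Pow(Add(-1219, 2355), Rational(1, 2))) = Mul(-107, Pow(1136, Rational(1, 2))) = Mul(-107, Mul(4, Pow(71, Rational(1, 2)))) = Mul(-428, Pow(71, Rational(1, 2)))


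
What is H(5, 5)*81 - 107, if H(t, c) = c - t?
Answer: -107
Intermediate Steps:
H(5, 5)*81 - 107 = (5 - 1*5)*81 - 107 = (5 - 5)*81 - 107 = 0*81 - 107 = 0 - 107 = -107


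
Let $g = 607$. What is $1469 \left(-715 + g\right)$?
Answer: $-158652$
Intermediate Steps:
$1469 \left(-715 + g\right) = 1469 \left(-715 + 607\right) = 1469 \left(-108\right) = -158652$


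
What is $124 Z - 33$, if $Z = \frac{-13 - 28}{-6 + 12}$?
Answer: $- \frac{2641}{3} \approx -880.33$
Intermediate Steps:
$Z = - \frac{41}{6} \approx -6.8333$
$124 Z - 33 = 124 \left(- \frac{41}{6}\right) - 33 = - \frac{2542}{3} - 33 = - \frac{2641}{3}$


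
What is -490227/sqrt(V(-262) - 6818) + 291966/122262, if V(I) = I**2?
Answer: 48661/20377 - 490227*sqrt(61826)/61826 ≈ -1969.2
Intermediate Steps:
-490227/sqrt(V(-262) - 6818) + 291966/122262 = -490227/sqrt((-262)**2 - 6818) + 291966/122262 = -490227/sqrt(68644 - 6818) + 291966*(1/122262) = -490227*sqrt(61826)/61826 + 48661/20377 = 48661/20377 - 490227*sqrt(61826)/61826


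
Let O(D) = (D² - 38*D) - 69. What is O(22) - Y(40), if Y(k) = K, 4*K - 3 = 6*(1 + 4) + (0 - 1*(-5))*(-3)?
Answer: -851/2 ≈ -425.50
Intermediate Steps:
O(D) = -69 + D² - 38*D
K = 9/2 (K = ¾ + (6*(1 + 4) + (0 - 1*(-5))*(-3))/4 = ¾ + (6*5 + (0 + 5)*(-3))/4 = ¾ + (30 + 5*(-3))/4 = ¾ + (30 - 15)/4 = ¾ + (¼)*15 = ¾ + 15/4 = 9/2 ≈ 4.5000)
Y(k) = 9/2
O(22) - Y(40) = (-69 + 22² - 38*22) - 1*9/2 = (-69 + 484 - 836) - 9/2 = -421 - 9/2 = -851/2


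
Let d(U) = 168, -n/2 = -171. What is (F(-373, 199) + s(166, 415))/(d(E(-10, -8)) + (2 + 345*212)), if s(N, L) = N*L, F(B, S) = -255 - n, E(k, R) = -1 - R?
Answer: 68293/73310 ≈ 0.93156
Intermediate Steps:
n = 342 (n = -2*(-171) = 342)
F(B, S) = -597 (F(B, S) = -255 - 1*342 = -255 - 342 = -597)
s(N, L) = L*N
(F(-373, 199) + s(166, 415))/(d(E(-10, -8)) + (2 + 345*212)) = (-597 + 415*166)/(168 + (2 + 345*212)) = (-597 + 68890)/(168 + (2 + 73140)) = 68293/(168 + 73142) = 68293/73310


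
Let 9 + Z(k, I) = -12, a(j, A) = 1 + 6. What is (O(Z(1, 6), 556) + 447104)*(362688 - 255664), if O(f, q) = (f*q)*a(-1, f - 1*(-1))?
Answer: 39103572928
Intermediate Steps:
a(j, A) = 7
Z(k, I) = -21 (Z(k, I) = -9 - 12 = -21)
O(f, q) = 7*f*q (O(f, q) = (f*q)*7 = 7*f*q)
(O(Z(1, 6), 556) + 447104)*(362688 - 255664) = (7*(-21)*556 + 447104)*(362688 - 255664) = (-81732 + 447104)*107024 = 365372*107024 = 39103572928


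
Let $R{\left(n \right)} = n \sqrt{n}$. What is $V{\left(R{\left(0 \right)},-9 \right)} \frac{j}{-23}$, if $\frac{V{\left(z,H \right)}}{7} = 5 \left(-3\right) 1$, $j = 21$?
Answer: $\frac{2205}{23} \approx 95.87$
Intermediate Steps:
$R{\left(n \right)} = n^{\frac{3}{2}}$
$V{\left(z,H \right)} = -105$ ($V{\left(z,H \right)} = 7 \cdot 5 \left(-3\right) 1 = 7 \left(\left(-15\right) 1\right) = 7 \left(-15\right) = -105$)
$V{\left(R{\left(0 \right)},-9 \right)} \frac{j}{-23} = - 105 \frac{21}{-23} = - 105 \cdot 21 \left(- \frac{1}{23}\right) = \left(-105\right) \left(- \frac{21}{23}\right) = \frac{2205}{23}$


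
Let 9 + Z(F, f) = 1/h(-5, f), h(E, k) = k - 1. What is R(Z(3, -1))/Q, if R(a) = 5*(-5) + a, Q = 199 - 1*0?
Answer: -69/398 ≈ -0.17337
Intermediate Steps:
h(E, k) = -1 + k
Z(F, f) = -9 + 1/(-1 + f)
Q = 199 (Q = 199 + 0 = 199)
R(a) = -25 + a
R(Z(3, -1))/Q = (-25 + (10 - 9*(-1))/(-1 - 1))/199 = (-25 + (10 + 9)/(-2))*(1/199) = (-25 - ½*19)*(1/199) = (-25 - 19/2)*(1/199) = -69/2*1/199 = -69/398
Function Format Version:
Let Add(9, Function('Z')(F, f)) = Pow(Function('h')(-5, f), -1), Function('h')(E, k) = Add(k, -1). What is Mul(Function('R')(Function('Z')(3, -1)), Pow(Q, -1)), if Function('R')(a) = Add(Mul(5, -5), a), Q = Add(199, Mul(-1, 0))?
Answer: Rational(-69, 398) ≈ -0.17337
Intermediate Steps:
Function('h')(E, k) = Add(-1, k)
Function('Z')(F, f) = Add(-9, Pow(Add(-1, f), -1))
Q = 199 (Q = Add(199, 0) = 199)
Function('R')(a) = Add(-25, a)
Mul(Function('R')(Function('Z')(3, -1)), Pow(Q, -1)) = Mul(Add(-25, Mul(Pow(Add(-1, -1), -1), Add(10, Mul(-9, -1)))), Pow(199, -1)) = Mul(Add(-25, Mul(Pow(-2, -1), Add(10, 9))), Rational(1, 199)) = Mul(Add(-25, Mul(Rational(-1, 2), 19)), Rational(1, 199)) = Mul(Add(-25, Rational(-19, 2)), Rational(1, 199)) = Mul(Rational(-69, 2), Rational(1, 199)) = Rational(-69, 398)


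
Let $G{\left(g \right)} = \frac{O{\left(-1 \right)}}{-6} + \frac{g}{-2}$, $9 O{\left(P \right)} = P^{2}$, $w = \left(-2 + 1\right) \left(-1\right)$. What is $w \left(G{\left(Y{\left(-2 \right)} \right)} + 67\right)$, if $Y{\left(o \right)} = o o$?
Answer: $\frac{3509}{54} \approx 64.981$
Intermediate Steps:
$w = 1$ ($w = \left(-1\right) \left(-1\right) = 1$)
$O{\left(P \right)} = \frac{P^{2}}{9}$
$Y{\left(o \right)} = o^{2}$
$G{\left(g \right)} = - \frac{1}{54} - \frac{g}{2}$ ($G{\left(g \right)} = \frac{\frac{1}{9} \left(-1\right)^{2}}{-6} + \frac{g}{-2} = \frac{1}{9} \cdot 1 \left(- \frac{1}{6}\right) + g \left(- \frac{1}{2}\right) = \frac{1}{9} \left(- \frac{1}{6}\right) - \frac{g}{2} = - \frac{1}{54} - \frac{g}{2}$)
$w \left(G{\left(Y{\left(-2 \right)} \right)} + 67\right) = 1 \left(\left(- \frac{1}{54} - \frac{\left(-2\right)^{2}}{2}\right) + 67\right) = 1 \left(\left(- \frac{1}{54} - 2\right) + 67\right) = 1 \left(- \frac{109}{54} + 67\right) = 1 \cdot \frac{3509}{54} = \frac{3509}{54}$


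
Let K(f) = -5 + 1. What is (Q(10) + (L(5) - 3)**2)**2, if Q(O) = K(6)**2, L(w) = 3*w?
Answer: 25600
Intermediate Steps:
K(f) = -4
Q(O) = 16 (Q(O) = (-4)**2 = 16)
(Q(10) + (L(5) - 3)**2)**2 = (16 + (3*5 - 3)**2)**2 = (16 + (15 - 3)**2)**2 = (16 + 12**2)**2 = (16 + 144)**2 = 160**2 = 25600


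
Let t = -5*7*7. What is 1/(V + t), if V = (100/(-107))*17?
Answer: -107/27915 ≈ -0.0038331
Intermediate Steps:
t = -245 (t = -35*7 = -245)
V = -1700/107 (V = (100*(-1/107))*17 = -100/107*17 = -1700/107 ≈ -15.888)
1/(V + t) = 1/(-1700/107 - 245) = 1/(-27915/107) = -107/27915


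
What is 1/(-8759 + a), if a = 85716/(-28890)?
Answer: -1605/14062957 ≈ -0.00011413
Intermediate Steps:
a = -4762/1605 (a = 85716*(-1/28890) = -4762/1605 ≈ -2.9670)
1/(-8759 + a) = 1/(-8759 - 4762/1605) = 1/(-14062957/1605) = -1605/14062957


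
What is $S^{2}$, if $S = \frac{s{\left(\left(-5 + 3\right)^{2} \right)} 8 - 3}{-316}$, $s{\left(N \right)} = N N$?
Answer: $\frac{15625}{99856} \approx 0.15648$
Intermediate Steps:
$s{\left(N \right)} = N^{2}$
$S = - \frac{125}{316}$ ($S = \frac{\left(\left(-5 + 3\right)^{2}\right)^{2} \cdot 8 - 3}{-316} = \left(\left(\left(-2\right)^{2}\right)^{2} \cdot 8 - 3\right) \left(- \frac{1}{316}\right) = \left(4^{2} \cdot 8 - 3\right) \left(- \frac{1}{316}\right) = \left(16 \cdot 8 - 3\right) \left(- \frac{1}{316}\right) = \left(128 - 3\right) \left(- \frac{1}{316}\right) = 125 \left(- \frac{1}{316}\right) = - \frac{125}{316} \approx -0.39557$)
$S^{2} = \left(- \frac{125}{316}\right)^{2} = \frac{15625}{99856}$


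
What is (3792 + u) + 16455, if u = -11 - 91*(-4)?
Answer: 20600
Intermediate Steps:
u = 353 (u = -11 + 364 = 353)
(3792 + u) + 16455 = (3792 + 353) + 16455 = 4145 + 16455 = 20600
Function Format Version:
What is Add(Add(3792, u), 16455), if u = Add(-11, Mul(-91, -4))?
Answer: 20600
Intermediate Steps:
u = 353 (u = Add(-11, 364) = 353)
Add(Add(3792, u), 16455) = Add(Add(3792, 353), 16455) = Add(4145, 16455) = 20600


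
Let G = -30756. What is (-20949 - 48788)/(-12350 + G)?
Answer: 69737/43106 ≈ 1.6178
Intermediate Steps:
(-20949 - 48788)/(-12350 + G) = (-20949 - 48788)/(-12350 - 30756) = -69737/(-43106) = -69737*(-1/43106) = 69737/43106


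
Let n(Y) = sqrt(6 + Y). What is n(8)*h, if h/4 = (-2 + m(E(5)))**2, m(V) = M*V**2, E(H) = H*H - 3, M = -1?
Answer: 944784*sqrt(14) ≈ 3.5351e+6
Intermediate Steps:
E(H) = -3 + H**2 (E(H) = H**2 - 3 = -3 + H**2)
m(V) = -V**2
h = 944784 (h = 4*(-2 - (-3 + 5**2)**2)**2 = 4*(-2 - (-3 + 25)**2)**2 = 4*(-2 - 1*22**2)**2 = 4*(-2 - 1*484)**2 = 4*(-2 - 484)**2 = 4*(-486)**2 = 4*236196 = 944784)
n(8)*h = sqrt(6 + 8)*944784 = sqrt(14)*944784 = 944784*sqrt(14)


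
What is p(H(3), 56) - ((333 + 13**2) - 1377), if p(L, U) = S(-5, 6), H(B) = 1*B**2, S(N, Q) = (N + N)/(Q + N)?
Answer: 865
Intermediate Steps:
S(N, Q) = 2*N/(N + Q) (S(N, Q) = (2*N)/(N + Q) = 2*N/(N + Q))
H(B) = B**2
p(L, U) = -10 (p(L, U) = 2*(-5)/(-5 + 6) = 2*(-5)/1 = 2*(-5)*1 = -10)
p(H(3), 56) - ((333 + 13**2) - 1377) = -10 - ((333 + 13**2) - 1377) = -10 - ((333 + 169) - 1377) = -10 - (502 - 1377) = -10 - 1*(-875) = -10 + 875 = 865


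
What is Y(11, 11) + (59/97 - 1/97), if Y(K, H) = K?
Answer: 1125/97 ≈ 11.598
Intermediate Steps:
Y(11, 11) + (59/97 - 1/97) = 11 + (59/97 - 1/97) = 11 + 58/97 = 1125/97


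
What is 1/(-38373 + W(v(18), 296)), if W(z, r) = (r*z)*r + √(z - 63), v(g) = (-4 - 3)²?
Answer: 4254811/18103416645735 - I*√14/18103416645735 ≈ 2.3503e-7 - 2.0668e-13*I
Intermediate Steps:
v(g) = 49 (v(g) = (-7)² = 49)
W(z, r) = √(-63 + z) + z*r² (W(z, r) = z*r² + √(-63 + z) = √(-63 + z) + z*r²)
1/(-38373 + W(v(18), 296)) = 1/(-38373 + (√(-63 + 49) + 49*296²)) = 1/(-38373 + (√(-14) + 49*87616)) = 1/(-38373 + (I*√14 + 4293184)) = 1/(-38373 + (4293184 + I*√14)) = 1/(4254811 + I*√14)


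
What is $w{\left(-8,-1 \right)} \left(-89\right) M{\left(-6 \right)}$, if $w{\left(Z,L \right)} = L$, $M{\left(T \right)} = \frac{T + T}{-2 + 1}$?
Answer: $1068$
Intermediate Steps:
$M{\left(T \right)} = - 2 T$ ($M{\left(T \right)} = \frac{2 T}{-1} = 2 T \left(-1\right) = - 2 T$)
$w{\left(-8,-1 \right)} \left(-89\right) M{\left(-6 \right)} = \left(-1\right) \left(-89\right) \left(\left(-2\right) \left(-6\right)\right) = 89 \cdot 12 = 1068$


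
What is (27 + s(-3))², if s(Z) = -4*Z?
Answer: 1521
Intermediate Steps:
(27 + s(-3))² = (27 - 4*(-3))² = (27 + 12)² = 39² = 1521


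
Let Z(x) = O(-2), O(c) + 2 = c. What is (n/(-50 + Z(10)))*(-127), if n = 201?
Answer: 8509/18 ≈ 472.72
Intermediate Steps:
O(c) = -2 + c
Z(x) = -4 (Z(x) = -2 - 2 = -4)
(n/(-50 + Z(10)))*(-127) = (201/(-50 - 4))*(-127) = (201/(-54))*(-127) = (201*(-1/54))*(-127) = -67/18*(-127) = 8509/18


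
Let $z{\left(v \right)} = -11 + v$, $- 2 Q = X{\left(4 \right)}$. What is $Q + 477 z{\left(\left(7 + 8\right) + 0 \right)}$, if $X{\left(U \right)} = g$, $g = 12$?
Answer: $1902$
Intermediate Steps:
$X{\left(U \right)} = 12$
$Q = -6$ ($Q = \left(- \frac{1}{2}\right) 12 = -6$)
$Q + 477 z{\left(\left(7 + 8\right) + 0 \right)} = -6 + 477 \left(-11 + \left(\left(7 + 8\right) + 0\right)\right) = -6 + 477 \left(-11 + \left(15 + 0\right)\right) = -6 + 477 \left(-11 + 15\right) = -6 + 477 \cdot 4 = -6 + 1908 = 1902$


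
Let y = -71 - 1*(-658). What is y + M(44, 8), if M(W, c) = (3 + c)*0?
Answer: 587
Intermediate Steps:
M(W, c) = 0
y = 587 (y = -71 + 658 = 587)
y + M(44, 8) = 587 + 0 = 587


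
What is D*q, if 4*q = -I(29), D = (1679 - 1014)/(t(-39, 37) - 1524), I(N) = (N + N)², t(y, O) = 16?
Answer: 19285/52 ≈ 370.87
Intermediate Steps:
I(N) = 4*N² (I(N) = (2*N)² = 4*N²)
D = -665/1508 (D = (1679 - 1014)/(16 - 1524) = 665/(-1508) = 665*(-1/1508) = -665/1508 ≈ -0.44098)
q = -841 (q = (-4*29²)/4 = (-4*841)/4 = (-1*3364)/4 = (¼)*(-3364) = -841)
D*q = -665/1508*(-841) = 19285/52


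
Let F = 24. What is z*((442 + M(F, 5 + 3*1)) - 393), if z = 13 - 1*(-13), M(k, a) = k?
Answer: 1898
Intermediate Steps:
z = 26 (z = 13 + 13 = 26)
z*((442 + M(F, 5 + 3*1)) - 393) = 26*((442 + 24) - 393) = 26*(466 - 393) = 26*73 = 1898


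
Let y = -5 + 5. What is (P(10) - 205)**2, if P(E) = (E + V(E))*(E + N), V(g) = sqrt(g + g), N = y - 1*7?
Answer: 30805 - 2100*sqrt(5) ≈ 26109.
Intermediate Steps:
y = 0
N = -7 (N = 0 - 1*7 = 0 - 7 = -7)
V(g) = sqrt(2)*sqrt(g) (V(g) = sqrt(2*g) = sqrt(2)*sqrt(g))
P(E) = (-7 + E)*(E + sqrt(2)*sqrt(E)) (P(E) = (E + sqrt(2)*sqrt(E))*(E - 7) = (E + sqrt(2)*sqrt(E))*(-7 + E) = (-7 + E)*(E + sqrt(2)*sqrt(E)))
(P(10) - 205)**2 = ((10**2 - 7*10 + sqrt(2)*10**(3/2) - 7*sqrt(2)*sqrt(10)) - 205)**2 = ((100 - 70 + sqrt(2)*(10*sqrt(10)) - 14*sqrt(5)) - 205)**2 = ((100 - 70 + 20*sqrt(5) - 14*sqrt(5)) - 205)**2 = ((30 + 6*sqrt(5)) - 205)**2 = (-175 + 6*sqrt(5))**2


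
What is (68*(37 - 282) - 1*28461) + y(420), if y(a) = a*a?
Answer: 131279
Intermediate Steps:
y(a) = a²
(68*(37 - 282) - 1*28461) + y(420) = (68*(37 - 282) - 1*28461) + 420² = (68*(-245) - 28461) + 176400 = (-16660 - 28461) + 176400 = -45121 + 176400 = 131279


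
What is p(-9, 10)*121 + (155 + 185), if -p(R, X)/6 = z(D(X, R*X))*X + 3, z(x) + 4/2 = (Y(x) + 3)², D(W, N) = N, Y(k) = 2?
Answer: -168818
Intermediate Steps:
z(x) = 23 (z(x) = -2 + (2 + 3)² = -2 + 5² = -2 + 25 = 23)
p(R, X) = -18 - 138*X (p(R, X) = -6*(23*X + 3) = -6*(3 + 23*X) = -18 - 138*X)
p(-9, 10)*121 + (155 + 185) = (-18 - 138*10)*121 + (155 + 185) = (-18 - 1380)*121 + 340 = -1398*121 + 340 = -169158 + 340 = -168818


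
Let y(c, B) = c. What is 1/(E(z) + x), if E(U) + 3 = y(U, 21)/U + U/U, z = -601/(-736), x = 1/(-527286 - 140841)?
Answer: -668127/668128 ≈ -1.0000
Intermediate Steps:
x = -1/668127 (x = 1/(-668127) = -1/668127 ≈ -1.4967e-6)
z = 601/736 (z = -601*(-1/736) = 601/736 ≈ 0.81658)
E(U) = -1 (E(U) = -3 + (U/U + U/U) = -3 + (1 + 1) = -3 + 2 = -1)
1/(E(z) + x) = 1/(-1 - 1/668127) = 1/(-668128/668127) = -668127/668128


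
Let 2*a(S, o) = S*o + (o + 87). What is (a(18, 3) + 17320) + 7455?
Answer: 24847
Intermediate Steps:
a(S, o) = 87/2 + o/2 + S*o/2 (a(S, o) = (S*o + (o + 87))/2 = (S*o + (87 + o))/2 = (87 + o + S*o)/2 = 87/2 + o/2 + S*o/2)
(a(18, 3) + 17320) + 7455 = ((87/2 + (½)*3 + (½)*18*3) + 17320) + 7455 = ((87/2 + 3/2 + 27) + 17320) + 7455 = (72 + 17320) + 7455 = 17392 + 7455 = 24847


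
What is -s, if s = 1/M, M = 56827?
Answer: -1/56827 ≈ -1.7597e-5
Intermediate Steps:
s = 1/56827 ≈ 1.7597e-5
-s = -1*1/56827 = -1/56827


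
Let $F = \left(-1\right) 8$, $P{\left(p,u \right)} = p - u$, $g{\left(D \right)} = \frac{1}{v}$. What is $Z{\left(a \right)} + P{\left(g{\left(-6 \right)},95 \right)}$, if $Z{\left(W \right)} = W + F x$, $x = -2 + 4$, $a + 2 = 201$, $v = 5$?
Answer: $\frac{441}{5} \approx 88.2$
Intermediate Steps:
$g{\left(D \right)} = \frac{1}{5}$
$a = 199$ ($a = -2 + 201 = 199$)
$x = 2$
$F = -8$
$Z{\left(W \right)} = -16 + W$ ($Z{\left(W \right)} = W - 16 = -16 + W$)
$Z{\left(a \right)} + P{\left(g{\left(-6 \right)},95 \right)} = \left(-16 + 199\right) + \left(\frac{1}{5} - 95\right) = 183 + \left(\frac{1}{5} - 95\right) = 183 - \frac{474}{5} = \frac{441}{5}$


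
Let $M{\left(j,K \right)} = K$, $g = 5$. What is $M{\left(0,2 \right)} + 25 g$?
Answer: $127$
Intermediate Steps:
$M{\left(0,2 \right)} + 25 g = 2 + 25 \cdot 5 = 2 + 125 = 127$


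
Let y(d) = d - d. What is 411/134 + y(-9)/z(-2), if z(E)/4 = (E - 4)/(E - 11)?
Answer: 411/134 ≈ 3.0672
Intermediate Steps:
y(d) = 0
z(E) = 4*(-4 + E)/(-11 + E) (z(E) = 4*((E - 4)/(E - 11)) = 4*((-4 + E)/(-11 + E)) = 4*(-4 + E)/(-11 + E))
411/134 + y(-9)/z(-2) = 411/134 + 0/((4*(-4 - 2)/(-11 - 2))) = 411*(1/134) + 0/((4*(-6)/(-13))) = 411/134 + 0/((4*(-1/13)*(-6))) = 411/134 + 0/(24/13) = 411/134 + 0*(13/24) = 411/134 + 0 = 411/134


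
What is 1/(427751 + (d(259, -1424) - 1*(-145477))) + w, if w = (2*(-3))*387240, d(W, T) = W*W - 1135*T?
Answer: -5242956208559/2256549 ≈ -2.3234e+6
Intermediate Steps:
d(W, T) = W² - 1135*T
w = -2323440 (w = -6*387240 = -2323440)
1/(427751 + (d(259, -1424) - 1*(-145477))) + w = 1/(427751 + ((259² - 1135*(-1424)) - 1*(-145477))) - 2323440 = 1/(427751 + ((67081 + 1616240) + 145477)) - 2323440 = 1/(427751 + (1683321 + 145477)) - 2323440 = 1/(427751 + 1828798) - 2323440 = 1/2256549 - 2323440 = -5242956208559/2256549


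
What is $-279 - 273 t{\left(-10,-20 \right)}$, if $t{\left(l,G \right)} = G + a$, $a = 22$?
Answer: $-825$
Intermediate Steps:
$t{\left(l,G \right)} = 22 + G$ ($t{\left(l,G \right)} = G + 22 = 22 + G$)
$-279 - 273 t{\left(-10,-20 \right)} = -279 - 273 \left(22 - 20\right) = -279 - 546 = -825$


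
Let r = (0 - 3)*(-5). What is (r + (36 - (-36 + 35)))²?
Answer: 2704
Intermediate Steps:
r = 15 (r = -3*(-5) = 15)
(r + (36 - (-36 + 35)))² = (15 + (36 - (-36 + 35)))² = (15 + (36 - 1*(-1)))² = (15 + (36 + 1))² = (15 + 37)² = 52² = 2704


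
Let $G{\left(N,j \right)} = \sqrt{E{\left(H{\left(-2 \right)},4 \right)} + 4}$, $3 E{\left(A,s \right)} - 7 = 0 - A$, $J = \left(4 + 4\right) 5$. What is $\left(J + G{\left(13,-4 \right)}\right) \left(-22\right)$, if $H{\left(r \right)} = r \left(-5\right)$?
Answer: $-880 - 22 \sqrt{3} \approx -918.11$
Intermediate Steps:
$H{\left(r \right)} = - 5 r$
$J = 40$ ($J = 8 \cdot 5 = 40$)
$E{\left(A,s \right)} = \frac{7}{3} - \frac{A}{3}$ ($E{\left(A,s \right)} = \frac{7}{3} + \frac{0 - A}{3} = \frac{7}{3} + \frac{\left(-1\right) A}{3} = \frac{7}{3} - \frac{A}{3}$)
$G{\left(N,j \right)} = \sqrt{3}$ ($G{\left(N,j \right)} = \sqrt{\left(\frac{7}{3} - \frac{\left(-5\right) \left(-2\right)}{3}\right) + 4} = \sqrt{\left(\frac{7}{3} - \frac{10}{3}\right) + 4} = \sqrt{-1 + 4} = \sqrt{3}$)
$\left(J + G{\left(13,-4 \right)}\right) \left(-22\right) = \left(40 + \sqrt{3}\right) \left(-22\right) = -880 - 22 \sqrt{3}$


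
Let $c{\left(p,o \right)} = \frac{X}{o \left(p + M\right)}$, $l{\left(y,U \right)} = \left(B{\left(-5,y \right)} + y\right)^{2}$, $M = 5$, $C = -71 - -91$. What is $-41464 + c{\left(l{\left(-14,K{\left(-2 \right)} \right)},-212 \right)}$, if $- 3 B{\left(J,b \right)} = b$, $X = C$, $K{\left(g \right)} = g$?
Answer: $- \frac{1821803813}{43937} \approx -41464.0$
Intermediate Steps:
$C = 20$ ($C = -71 + 91 = 20$)
$X = 20$
$B{\left(J,b \right)} = - \frac{b}{3}$
$l{\left(y,U \right)} = \frac{4 y^{2}}{9}$ ($l{\left(y,U \right)} = \left(- \frac{y}{3} + y\right)^{2} = \left(\frac{2 y}{3}\right)^{2} = \frac{4 y^{2}}{9}$)
$c{\left(p,o \right)} = \frac{20}{o \left(5 + p\right)}$ ($c{\left(p,o \right)} = \frac{20}{o \left(p + 5\right)} = \frac{20}{o \left(5 + p\right)}$)
$-41464 + c{\left(l{\left(-14,K{\left(-2 \right)} \right)},-212 \right)} = -41464 + \frac{20}{\left(-212\right) \left(5 + \frac{4 \left(-14\right)^{2}}{9}\right)} = -41464 + 20 \left(- \frac{1}{212}\right) \frac{1}{5 + \frac{4}{9} \cdot 196} = -41464 + 20 \left(- \frac{1}{212}\right) \frac{1}{5 + \frac{784}{9}} = -41464 + 20 \left(- \frac{1}{212}\right) \frac{1}{\frac{829}{9}} = -41464 + 20 \left(- \frac{1}{212}\right) \frac{9}{829} = -41464 - \frac{45}{43937} = - \frac{1821803813}{43937}$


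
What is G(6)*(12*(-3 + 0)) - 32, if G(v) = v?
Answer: -248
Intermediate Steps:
G(6)*(12*(-3 + 0)) - 32 = 6*(12*(-3 + 0)) - 32 = 6*(12*(-3)) - 32 = 6*(-36) - 32 = -216 - 32 = -248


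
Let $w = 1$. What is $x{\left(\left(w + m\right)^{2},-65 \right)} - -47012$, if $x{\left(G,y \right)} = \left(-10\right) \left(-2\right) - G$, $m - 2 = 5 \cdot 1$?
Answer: $46968$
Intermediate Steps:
$m = 7$ ($m = 2 + 5 \cdot 1 = 2 + 5 = 7$)
$x{\left(G,y \right)} = 20 - G$
$x{\left(\left(w + m\right)^{2},-65 \right)} - -47012 = \left(20 - \left(1 + 7\right)^{2}\right) - -47012 = \left(20 - 8^{2}\right) + 47012 = \left(20 - 64\right) + 47012 = -44 + 47012 = 46968$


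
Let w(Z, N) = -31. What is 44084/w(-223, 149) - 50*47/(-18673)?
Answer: -823107682/578863 ≈ -1421.9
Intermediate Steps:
44084/w(-223, 149) - 50*47/(-18673) = 44084/(-31) - 50*47/(-18673) = 44084*(-1/31) - 2350*(-1/18673) = -44084/31 + 2350/18673 = -823107682/578863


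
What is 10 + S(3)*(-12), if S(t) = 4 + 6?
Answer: -110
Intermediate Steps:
S(t) = 10
10 + S(3)*(-12) = 10 + 10*(-12) = 10 - 120 = -110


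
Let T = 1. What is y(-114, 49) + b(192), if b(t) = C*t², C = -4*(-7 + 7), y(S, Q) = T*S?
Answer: -114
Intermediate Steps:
y(S, Q) = S (y(S, Q) = 1*S = S)
C = 0 (C = -4*0 = 0)
b(t) = 0 (b(t) = 0*t² = 0)
y(-114, 49) + b(192) = -114 + 0 = -114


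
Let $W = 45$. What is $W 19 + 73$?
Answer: $928$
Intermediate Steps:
$W 19 + 73 = 45 \cdot 19 + 73 = 855 + 73 = 928$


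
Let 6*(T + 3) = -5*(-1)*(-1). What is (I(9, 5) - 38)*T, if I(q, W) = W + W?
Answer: 322/3 ≈ 107.33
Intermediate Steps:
I(q, W) = 2*W
T = -23/6 (T = -3 + (-5*(-1)*(-1))/6 = -3 + (5*(-1))/6 = -3 + (⅙)*(-5) = -3 - ⅚ = -23/6 ≈ -3.8333)
(I(9, 5) - 38)*T = (2*5 - 38)*(-23/6) = (10 - 38)*(-23/6) = -28*(-23/6) = 322/3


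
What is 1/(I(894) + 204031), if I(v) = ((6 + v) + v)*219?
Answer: 1/596917 ≈ 1.6753e-6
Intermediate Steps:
I(v) = 1314 + 438*v (I(v) = (6 + 2*v)*219 = 1314 + 438*v)
1/(I(894) + 204031) = 1/((1314 + 438*894) + 204031) = 1/((1314 + 391572) + 204031) = 1/(392886 + 204031) = 1/596917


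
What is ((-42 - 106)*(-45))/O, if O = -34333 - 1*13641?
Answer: -3330/23987 ≈ -0.13883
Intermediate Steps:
O = -47974 (O = -34333 - 13641 = -47974)
((-42 - 106)*(-45))/O = ((-42 - 106)*(-45))/(-47974) = -148*(-45)*(-1/47974) = 6660*(-1/47974) = -3330/23987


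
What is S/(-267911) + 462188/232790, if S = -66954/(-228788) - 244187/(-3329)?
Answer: 23574154437961941539/11875226762161893970 ≈ 1.9852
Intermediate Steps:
S = 28044972611/380817626 (S = -66954*(-1/228788) - 244187*(-1/3329) = 33477/114394 + 244187/3329 = 28044972611/380817626 ≈ 73.644)
S/(-267911) + 462188/232790 = (28044972611/380817626)/(-267911) + 462188/232790 = (28044972611/380817626)*(-1/267911) + 462188*(1/232790) = -28044972611/102025230999286 + 231094/116395 = 23574154437961941539/11875226762161893970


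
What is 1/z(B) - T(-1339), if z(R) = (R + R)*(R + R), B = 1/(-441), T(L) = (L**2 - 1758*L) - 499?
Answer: -16391055/4 ≈ -4.0978e+6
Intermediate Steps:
T(L) = -499 + L**2 - 1758*L
B = -1/441 ≈ -0.0022676
z(R) = 4*R**2 (z(R) = (2*R)*(2*R) = 4*R**2)
1/z(B) - T(-1339) = 1/(4*(-1/441)**2) - (-499 + (-1339)**2 - 1758*(-1339)) = 1/(4*(1/194481)) - (-499 + 1792921 + 2353962) = 1/(4/194481) - 1*4146384 = 194481/4 - 4146384 = -16391055/4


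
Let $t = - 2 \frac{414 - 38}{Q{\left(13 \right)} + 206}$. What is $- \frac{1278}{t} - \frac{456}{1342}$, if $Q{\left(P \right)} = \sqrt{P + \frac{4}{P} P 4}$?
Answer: $\frac{44120343}{126148} + \frac{639 \sqrt{29}}{376} \approx 358.9$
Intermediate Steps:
$Q{\left(P \right)} = \sqrt{16 + P}$ ($Q{\left(P \right)} = \sqrt{P + 4 \cdot 4} = \sqrt{P + 16} = \sqrt{16 + P}$)
$t = - \frac{752}{206 + \sqrt{29}}$ ($t = - 2 \frac{414 - 38}{\sqrt{16 + 13} + 206} = - 2 \frac{376}{\sqrt{29} + 206} = - 2 \frac{376}{206 + \sqrt{29}} = - \frac{752}{206 + \sqrt{29}} \approx -3.5575$)
$- \frac{1278}{t} - \frac{456}{1342} = - \frac{1278}{- \frac{154912}{42407} + \frac{752 \sqrt{29}}{42407}} - \frac{456}{1342} = - \frac{1278}{- \frac{154912}{42407} + \frac{752 \sqrt{29}}{42407}} - \frac{228}{671} = - \frac{228}{671} - \frac{1278}{- \frac{154912}{42407} + \frac{752 \sqrt{29}}{42407}}$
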